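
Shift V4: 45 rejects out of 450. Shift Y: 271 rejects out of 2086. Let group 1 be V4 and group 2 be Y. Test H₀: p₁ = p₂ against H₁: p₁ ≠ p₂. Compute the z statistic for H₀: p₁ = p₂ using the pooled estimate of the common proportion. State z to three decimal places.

z = -1.743

p̂₁ = 45/450 ≈ 0.100000, p̂₂ = 271/2086 ≈ 0.129914.
Pooled p̂ = (45+271)/(450+2086) = 316/2536 = 0.124606.
SE = √(0.109079 × 0.00270161) = 0.017167.
z = (0.100000 − 0.129914)/0.017167 = -0.029914/0.017167 = -1.743.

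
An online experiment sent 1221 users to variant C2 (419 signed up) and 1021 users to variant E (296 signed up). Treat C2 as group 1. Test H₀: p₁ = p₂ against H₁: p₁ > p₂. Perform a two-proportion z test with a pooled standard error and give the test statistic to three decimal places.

z = 2.694

p̂₁ = 419/1221 ≈ 0.343161, p̂₂ = 296/1021 ≈ 0.289912.
Pooled p̂ = (419+296)/(1221+1021) = 715/2242 = 0.318912.
SE = √(p̂(1−p̂)(1/n₁+1/n₂)) = √(0.318912·0.681088·0.00179843) = √(0.000390632) = 0.019764.
z = (0.343161 − 0.289912)/0.019764 = 0.053249/0.019764 = 2.694.
p-value = P(Z > 2.694) ≈ 0.0035.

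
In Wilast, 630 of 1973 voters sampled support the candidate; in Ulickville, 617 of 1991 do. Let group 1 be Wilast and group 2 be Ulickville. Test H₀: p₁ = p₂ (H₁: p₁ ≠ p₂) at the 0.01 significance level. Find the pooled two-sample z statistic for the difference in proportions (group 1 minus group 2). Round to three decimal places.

p̂₁ = 630/1973 = 0.319311, p̂₂ = 617/1991 = 0.309895.
Pooled p̂ = (630+617)/(1973+1991) = 1247/3964 = 0.314581.
SE = √(0.21562 × 0.0010091) = 0.014751.
z = (0.319311 − 0.309895)/0.014751 = 0.009416/0.014751 = 0.638.
p-value = 2·P(Z > 0.638) ≈ 0.5232, so at α = 0.01 we fail to reject H₀.

z = 0.638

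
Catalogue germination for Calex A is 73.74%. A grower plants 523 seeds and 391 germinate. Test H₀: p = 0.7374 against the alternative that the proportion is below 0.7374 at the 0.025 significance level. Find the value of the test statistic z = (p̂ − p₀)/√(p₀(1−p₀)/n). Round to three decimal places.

z = 0.531

p̂ = 391/523 ≈ 0.74761.
Standard error under H₀: √(0.7374×0.2626/523) = 0.01924.
z = (0.74761 − 0.7374)/0.01924 = 0.01021/0.01924 = 0.531.
p-value = P(Z < 0.531) ≈ 0.7022. With α = 0.025, fail to reject H₀.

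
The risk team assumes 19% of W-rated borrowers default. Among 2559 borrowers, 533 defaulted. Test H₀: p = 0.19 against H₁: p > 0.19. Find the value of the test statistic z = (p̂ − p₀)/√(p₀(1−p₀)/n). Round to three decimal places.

z = 2.358

p̂ = 533/2559 ≈ 0.208284.
SE = √(p₀(1−p₀)/n) = √(0.1539/2559) = 0.007755.
z = (0.208284 − 0.19)/0.007755 = 0.018284/0.007755 = 2.358.
p-value = P(Z > 2.358) ≈ 0.0092.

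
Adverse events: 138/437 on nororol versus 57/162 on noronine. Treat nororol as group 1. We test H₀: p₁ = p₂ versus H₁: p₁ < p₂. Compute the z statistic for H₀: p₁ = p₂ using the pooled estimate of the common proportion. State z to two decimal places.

p̂₁ = 138/437 = 0.3158, p̂₂ = 57/162 = 0.3519.
Pooled p̂ = (138+57)/(437+162) = 195/599 = 0.3255.
SE = √(0.219565 × 0.00846117) = 0.0431.
z = (0.3158 − 0.3519)/0.0431 = -0.0361/0.0431 = -0.84.
p-value = P(Z < -0.837) ≈ 0.2014.

z = -0.84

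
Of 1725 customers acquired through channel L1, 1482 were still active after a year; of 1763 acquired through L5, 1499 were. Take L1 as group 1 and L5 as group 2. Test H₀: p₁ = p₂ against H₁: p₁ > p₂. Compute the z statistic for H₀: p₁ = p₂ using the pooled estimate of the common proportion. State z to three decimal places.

p̂₁ = 1482/1725 = 0.859130, p̂₂ = 1499/1763 = 0.850255.
Pooled p̂ = (1482+1499)/(1725+1763) = 2981/3488 = 0.854644.
SE = √(p̂(1−p̂)(1/n₁+1/n₂)) = √(0.854644·0.145356·0.00114693) = √(0.000142479) = 0.011936.
z = (0.859130 − 0.850255)/0.011936 = 0.008875/0.011936 = 0.744.
p-value = P(Z > 0.744) ≈ 0.2286.

z = 0.744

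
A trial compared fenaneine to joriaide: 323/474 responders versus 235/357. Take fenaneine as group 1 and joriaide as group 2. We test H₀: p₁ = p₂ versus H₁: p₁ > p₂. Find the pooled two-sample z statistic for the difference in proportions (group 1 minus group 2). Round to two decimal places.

z = 0.70

p̂₁ = 323/474 ≈ 0.6814, p̂₂ = 235/357 ≈ 0.6583.
Pooled p̂ = (323+235)/(474+357) = 558/831 = 0.6715.
SE = √(0.220595 × 0.00491083) = 0.0329.
z = (0.6814 − 0.6583)/0.0329 = 0.0231/0.0329 = 0.70.
p-value = P(Z > 0.704) ≈ 0.2407.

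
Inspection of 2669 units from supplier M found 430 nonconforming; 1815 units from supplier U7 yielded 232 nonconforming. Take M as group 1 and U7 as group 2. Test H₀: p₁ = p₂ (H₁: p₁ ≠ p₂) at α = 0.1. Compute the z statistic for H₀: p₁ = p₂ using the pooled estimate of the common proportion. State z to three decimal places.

z = 3.084

p̂₁ = 430/2669 ≈ 0.161109, p̂₂ = 232/1815 ≈ 0.127824.
Pooled p̂ = (430+232)/(2669+1815) = 662/4484 = 0.147636.
SE = √(p̂(1−p̂)(1/n₁+1/n₂)) = √(0.147636·0.852364·0.000925636) = √(0.000116482) = 0.010793.
z = (0.161109 − 0.127824)/0.010793 = 0.033285/0.010793 = 3.084.
Two-sided p-value ≈ 2·Φ(−3.084) = 0.0020; since p < α = 0.1, reject H₀.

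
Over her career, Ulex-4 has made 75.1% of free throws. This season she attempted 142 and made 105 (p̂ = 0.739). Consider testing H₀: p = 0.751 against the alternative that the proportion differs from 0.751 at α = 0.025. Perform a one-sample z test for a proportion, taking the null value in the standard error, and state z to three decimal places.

p̂ = 105/142 ≈ 0.73944.
SE = √(p₀(1−p₀)/n) = √(0.187/142) = 0.03629.
z = (0.73944 − 0.751)/0.03629 = -0.01156/0.03629 = -0.319.
Two-sided p-value ≈ 2·Φ(−0.319) = 0.7500. With α = 0.025, fail to reject H₀.

z = -0.319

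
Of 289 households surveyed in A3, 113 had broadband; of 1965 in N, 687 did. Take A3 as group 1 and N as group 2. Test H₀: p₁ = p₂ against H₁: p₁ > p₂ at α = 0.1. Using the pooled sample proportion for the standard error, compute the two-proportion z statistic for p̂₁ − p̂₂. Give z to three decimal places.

p̂₁ = 113/289 ≈ 0.391003, p̂₂ = 687/1965 ≈ 0.349618.
Pooled p̂ = (113+687)/(289+1965) = 800/2254 = 0.354925.
SE = √(p̂(1−p̂)(1/n₁+1/n₂)) = √(0.354925·0.645075·0.00396911) = √(0.000908741) = 0.030145.
z = (0.391003 − 0.349618)/0.030145 = 0.041385/0.030145 = 1.373.
p-value = P(Z > 1.373) ≈ 0.0849; since p < α = 0.1, reject H₀.

z = 1.373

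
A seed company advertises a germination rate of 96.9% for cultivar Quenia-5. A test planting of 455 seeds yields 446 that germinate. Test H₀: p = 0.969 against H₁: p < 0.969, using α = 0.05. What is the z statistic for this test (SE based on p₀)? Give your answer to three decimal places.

z = 1.381

p̂ = 446/455 ≈ 0.980220.
SE = √(p₀(1−p₀)/n) = √(0.030039/455) = 0.008125.
z = (0.980220 − 0.969)/0.008125 = 0.011220/0.008125 = 1.381.
p-value = P(Z < 1.381) ≈ 0.9163, so at α = 0.05 we fail to reject H₀.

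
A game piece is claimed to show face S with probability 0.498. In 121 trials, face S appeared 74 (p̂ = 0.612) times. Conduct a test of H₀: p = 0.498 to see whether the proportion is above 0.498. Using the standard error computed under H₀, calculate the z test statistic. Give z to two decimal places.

p̂ = 74/121 ≈ 0.6116.
Under H₀, SE = √(0.498·0.502/121) = √(0.00206608) = 0.0455.
z = (0.6116 − 0.498)/0.0455 = 0.1136/0.0455 = 2.50.
p-value = P(Z > 2.499) ≈ 0.0062.

z = 2.50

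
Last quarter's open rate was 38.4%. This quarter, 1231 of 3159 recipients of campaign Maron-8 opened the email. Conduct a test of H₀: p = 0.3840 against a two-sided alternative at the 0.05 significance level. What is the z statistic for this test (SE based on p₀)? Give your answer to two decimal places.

p̂ = 1231/3159 = 0.3897.
SE = √(p₀(1−p₀)/n) = √(0.23654/3159) = 0.0087.
z = (0.3897 − 0.384)/0.0087 = 0.0057/0.0087 = 0.66.
Two-sided p-value ≈ 2·Φ(−0.656) = 0.5115. With α = 0.05, fail to reject H₀.

z = 0.66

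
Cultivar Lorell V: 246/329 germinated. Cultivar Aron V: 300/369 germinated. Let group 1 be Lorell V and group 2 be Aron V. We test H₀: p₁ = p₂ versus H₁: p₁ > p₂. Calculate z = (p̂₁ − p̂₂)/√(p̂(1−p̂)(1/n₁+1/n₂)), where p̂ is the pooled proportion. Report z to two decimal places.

z = -2.09

p̂₁ = 246/329 = 0.7477, p̂₂ = 300/369 = 0.8130.
Pooled p̂ = (246+300)/(329+369) = 546/698 = 0.7822.
SE = √(p̂(1−p̂)(1/n₁+1/n₂)) = √(0.7822·0.2178·0.00574954) = √(0.000979396) = 0.0313.
z = (0.7477 − 0.8130)/0.0313 = -0.0653/0.0313 = -2.09.
p-value = P(Z > -2.086) ≈ 0.9815.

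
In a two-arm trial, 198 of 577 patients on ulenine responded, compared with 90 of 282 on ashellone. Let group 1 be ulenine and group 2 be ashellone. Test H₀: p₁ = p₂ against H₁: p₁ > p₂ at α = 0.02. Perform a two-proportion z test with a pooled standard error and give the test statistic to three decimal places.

z = 0.700

p̂₁ = 198/577 = 0.34315, p̂₂ = 90/282 = 0.31915.
Pooled p̂ = (198+90)/(577+282) = 288/859 = 0.33527.
SE = √(p̂(1−p̂)(1/n₁+1/n₂)) = √(0.33527·0.66473·0.0052792) = √(0.00117655) = 0.03430.
z = (0.34315 − 0.31915)/0.03430 = 0.02400/0.03430 = 0.700.
p-value = P(Z > 0.700) ≈ 0.2420. With α = 0.02, fail to reject H₀.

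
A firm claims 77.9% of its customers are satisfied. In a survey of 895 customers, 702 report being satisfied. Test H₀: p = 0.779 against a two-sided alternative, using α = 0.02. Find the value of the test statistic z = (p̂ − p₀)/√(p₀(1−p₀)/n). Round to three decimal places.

p̂ = 702/895 = 0.78436.
Standard error under H₀: √(0.779×0.221/895) = 0.01387.
z = (0.78436 − 0.779)/0.01387 = 0.00536/0.01387 = 0.386.
p-value = 2·P(Z > 0.386) ≈ 0.6993; since p > α = 0.02, fail to reject H₀.

z = 0.386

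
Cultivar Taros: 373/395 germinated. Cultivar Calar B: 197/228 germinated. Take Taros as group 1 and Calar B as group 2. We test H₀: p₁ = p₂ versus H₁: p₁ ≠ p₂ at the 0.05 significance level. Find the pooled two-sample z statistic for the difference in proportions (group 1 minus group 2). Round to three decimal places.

z = 3.459

p̂₁ = 373/395 = 0.94430, p̂₂ = 197/228 = 0.86404.
Pooled p̂ = (373+197)/(395+228) = 570/623 = 0.91493.
SE = √(p̂(1−p̂)(1/n₁+1/n₂)) = √(0.91493·0.08507·0.00691761) = √(0.000538432) = 0.02320.
z = (0.94430 − 0.86404)/0.02320 = 0.08026/0.02320 = 3.459.
p-value = 2·P(Z > 3.459) ≈ 0.0005; since p < α = 0.05, reject H₀.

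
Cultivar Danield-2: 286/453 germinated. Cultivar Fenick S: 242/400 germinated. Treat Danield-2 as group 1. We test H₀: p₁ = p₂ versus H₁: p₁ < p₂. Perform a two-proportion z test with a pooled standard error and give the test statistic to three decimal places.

p̂₁ = 286/453 ≈ 0.63135, p̂₂ = 242/400 ≈ 0.60500.
Pooled p̂ = (286+242)/(453+400) = 528/853 = 0.61899.
SE = √(p̂(1−p̂)(1/n₁+1/n₂)) = √(0.61899·0.38101·0.00470751) = √(0.00111022) = 0.03332.
z = (0.63135 − 0.60500)/0.03332 = 0.02635/0.03332 = 0.791.
p-value = P(Z < 0.791) ≈ 0.7854.

z = 0.791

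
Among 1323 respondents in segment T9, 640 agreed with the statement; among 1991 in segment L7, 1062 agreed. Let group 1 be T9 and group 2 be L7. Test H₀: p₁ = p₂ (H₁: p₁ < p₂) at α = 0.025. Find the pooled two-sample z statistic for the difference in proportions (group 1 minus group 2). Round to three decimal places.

z = -2.801

p̂₁ = 640/1323 ≈ 0.483749, p̂₂ = 1062/1991 ≈ 0.533400.
Pooled p̂ = (640+1062)/(1323+1991) = 1702/3314 = 0.513579.
SE = √(0.249816 × 0.00125812) = 0.017728.
z = (0.483749 − 0.533400)/0.017728 = -0.049651/0.017728 = -2.801.
p-value = P(Z < -2.801) ≈ 0.0025; since p < α = 0.025, reject H₀.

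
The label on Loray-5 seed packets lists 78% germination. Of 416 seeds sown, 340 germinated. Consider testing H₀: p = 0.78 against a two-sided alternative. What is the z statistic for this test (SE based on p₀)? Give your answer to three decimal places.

z = 1.837

p̂ = 340/416 = 0.81731.
Standard error under H₀: √(0.78×0.22/416) = 0.02031.
z = (0.81731 − 0.78)/0.02031 = 0.03731/0.02031 = 1.837.
Two-sided p-value ≈ 2·Φ(−1.837) = 0.0662.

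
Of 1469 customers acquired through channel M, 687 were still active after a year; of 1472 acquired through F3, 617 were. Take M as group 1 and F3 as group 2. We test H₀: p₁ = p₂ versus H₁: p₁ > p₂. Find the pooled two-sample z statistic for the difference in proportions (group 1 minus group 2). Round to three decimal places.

p̂₁ = 687/1469 ≈ 0.46767, p̂₂ = 617/1472 ≈ 0.41916.
Pooled p̂ = (687+617)/(1469+1472) = 1304/2941 = 0.44339.
SE = √(0.246795 × 0.00136008) = 0.01832.
z = (0.46767 − 0.41916)/0.01832 = 0.04851/0.01832 = 2.648.

z = 2.648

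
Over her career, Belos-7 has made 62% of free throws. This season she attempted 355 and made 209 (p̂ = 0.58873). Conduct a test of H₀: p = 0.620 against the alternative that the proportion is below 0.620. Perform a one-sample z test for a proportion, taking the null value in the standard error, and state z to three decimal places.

p̂ = 209/355 ≈ 0.58873.
SE = √(p₀(1−p₀)/n) = √(0.2356/355) = 0.02576.
z = (0.58873 − 0.62)/0.02576 = -0.03127/0.02576 = -1.214.
p-value = P(Z < -1.214) ≈ 0.1124.

z = -1.214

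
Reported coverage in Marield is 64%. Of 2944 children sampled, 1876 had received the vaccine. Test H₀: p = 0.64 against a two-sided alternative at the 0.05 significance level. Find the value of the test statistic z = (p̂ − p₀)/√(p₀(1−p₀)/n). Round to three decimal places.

z = -0.313

p̂ = 1876/2944 = 0.63723.
Under H₀, SE = √(0.64·0.36/2944) = √(7.82609e-05) = 0.00885.
z = (0.63723 − 0.64)/0.00885 = -0.00277/0.00885 = -0.313.
p-value = 2·P(Z > 0.313) ≈ 0.7540; since p > α = 0.05, fail to reject H₀.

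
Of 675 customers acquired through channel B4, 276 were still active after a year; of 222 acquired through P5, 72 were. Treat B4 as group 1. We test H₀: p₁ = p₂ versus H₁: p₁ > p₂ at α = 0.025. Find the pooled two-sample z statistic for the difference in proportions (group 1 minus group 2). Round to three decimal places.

z = 2.243

p̂₁ = 276/675 ≈ 0.40889, p̂₂ = 72/222 ≈ 0.32432.
Pooled p̂ = (276+72)/(675+222) = 348/897 = 0.38796.
SE = √(0.237447 × 0.00598599) = 0.03770.
z = (0.40889 − 0.32432)/0.03770 = 0.08457/0.03770 = 2.243.
p-value = P(Z > 2.243) ≈ 0.0124. With α = 0.025, reject H₀.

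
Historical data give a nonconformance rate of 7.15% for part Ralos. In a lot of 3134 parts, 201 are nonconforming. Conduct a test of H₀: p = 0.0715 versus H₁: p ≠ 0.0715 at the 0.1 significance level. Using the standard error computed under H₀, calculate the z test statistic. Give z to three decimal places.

z = -1.600

p̂ = 201/3134 ≈ 0.06414.
Standard error under H₀: √(0.0715×0.9285/3134) = 0.00460.
z = (0.06414 − 0.0715)/0.00460 = -0.00736/0.00460 = -1.600.
p-value = 2·P(Z > 1.600) ≈ 0.1096, so at α = 0.1 we fail to reject H₀.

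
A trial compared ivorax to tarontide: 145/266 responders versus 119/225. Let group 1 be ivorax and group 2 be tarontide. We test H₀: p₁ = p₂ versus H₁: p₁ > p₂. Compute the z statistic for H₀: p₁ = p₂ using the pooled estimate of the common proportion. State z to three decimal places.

p̂₁ = 145/266 ≈ 0.54511, p̂₂ = 119/225 ≈ 0.52889.
Pooled p̂ = (145+119)/(266+225) = 264/491 = 0.53768.
SE = √(p̂(1−p̂)(1/n₁+1/n₂)) = √(0.53768·0.46232·0.00820384) = √(0.00203931) = 0.04516.
z = (0.54511 − 0.52889)/0.04516 = 0.01622/0.04516 = 0.359.
p-value = P(Z > 0.359) ≈ 0.3597.

z = 0.359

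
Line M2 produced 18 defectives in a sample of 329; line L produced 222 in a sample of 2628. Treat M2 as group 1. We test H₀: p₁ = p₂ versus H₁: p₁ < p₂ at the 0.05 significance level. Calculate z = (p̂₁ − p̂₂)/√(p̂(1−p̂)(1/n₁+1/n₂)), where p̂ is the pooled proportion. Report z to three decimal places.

z = -1.864

p̂₁ = 18/329 = 0.054711, p̂₂ = 222/2628 = 0.084475.
Pooled p̂ = (18+222)/(329+2628) = 240/2957 = 0.081163.
SE = √(p̂(1−p̂)(1/n₁+1/n₂)) = √(0.081163·0.918837·0.00342003) = √(0.000255052) = 0.015970.
z = (0.054711 − 0.084475)/0.015970 = -0.029764/0.015970 = -1.864.
p-value = P(Z < -1.864) ≈ 0.0312. With α = 0.05, reject H₀.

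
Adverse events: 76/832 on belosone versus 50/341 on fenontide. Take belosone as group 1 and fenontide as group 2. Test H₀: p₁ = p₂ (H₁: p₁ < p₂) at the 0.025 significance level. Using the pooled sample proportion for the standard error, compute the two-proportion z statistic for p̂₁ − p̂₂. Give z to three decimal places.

z = -2.777

p̂₁ = 76/832 ≈ 0.091346, p̂₂ = 50/341 ≈ 0.146628.
Pooled p̂ = (76+50)/(832+341) = 126/1173 = 0.107417.
SE = √(0.0958785 × 0.00413447) = 0.019910.
z = (0.091346 − 0.146628)/0.019910 = -0.055282/0.019910 = -2.777.
p-value = P(Z < -2.777) ≈ 0.0027, so at α = 0.025 we reject H₀.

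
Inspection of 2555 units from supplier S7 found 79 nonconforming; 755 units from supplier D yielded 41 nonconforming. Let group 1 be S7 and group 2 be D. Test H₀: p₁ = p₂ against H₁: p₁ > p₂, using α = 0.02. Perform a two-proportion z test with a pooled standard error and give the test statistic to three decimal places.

z = -3.020

p̂₁ = 79/2555 ≈ 0.030920, p̂₂ = 41/755 ≈ 0.054305.
Pooled p̂ = (79+41)/(2555+755) = 120/3310 = 0.036254.
SE = √(0.0349394 × 0.00171589) = 0.007743.
z = (0.030920 − 0.054305)/0.007743 = -0.023385/0.007743 = -3.020.
p-value = P(Z > -3.020) ≈ 0.9987. With α = 0.02, fail to reject H₀.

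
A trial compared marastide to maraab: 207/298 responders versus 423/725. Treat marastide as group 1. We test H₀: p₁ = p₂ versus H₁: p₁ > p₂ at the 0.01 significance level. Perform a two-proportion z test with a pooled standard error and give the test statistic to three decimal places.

z = 3.322

p̂₁ = 207/298 = 0.69463, p̂₂ = 423/725 = 0.58345.
Pooled p̂ = (207+423)/(298+725) = 630/1023 = 0.61584.
SE = √(p̂(1−p̂)(1/n₁+1/n₂)) = √(0.61584·0.38416·0.00473502) = √(0.00112022) = 0.03347.
z = (0.69463 − 0.58345)/0.03347 = 0.11118/0.03347 = 3.322.
p-value = P(Z > 3.322) ≈ 0.0004. With α = 0.01, reject H₀.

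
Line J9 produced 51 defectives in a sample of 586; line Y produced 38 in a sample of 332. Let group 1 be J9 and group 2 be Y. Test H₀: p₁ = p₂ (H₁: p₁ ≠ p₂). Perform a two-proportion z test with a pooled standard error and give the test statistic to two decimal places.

z = -1.35

p̂₁ = 51/586 = 0.0870, p̂₂ = 38/332 = 0.1145.
Pooled p̂ = (51+38)/(586+332) = 89/918 = 0.0969.
SE = √(p̂(1−p̂)(1/n₁+1/n₂)) = √(0.0969·0.9031·0.00471853) = √(0.00041311) = 0.0203.
z = (0.0870 − 0.1145)/0.0203 = -0.0275/0.0203 = -1.35.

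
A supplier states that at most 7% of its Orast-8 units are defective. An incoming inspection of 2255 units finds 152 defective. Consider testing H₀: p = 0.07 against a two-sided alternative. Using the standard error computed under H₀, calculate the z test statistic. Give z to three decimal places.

p̂ = 152/2255 = 0.067406.
SE = √(p₀(1−p₀)/n) = √(0.0651/2255) = 0.005373.
z = (0.067406 − 0.07)/0.005373 = -0.002594/0.005373 = -0.483.
p-value = 2·P(Z > 0.483) ≈ 0.6292.

z = -0.483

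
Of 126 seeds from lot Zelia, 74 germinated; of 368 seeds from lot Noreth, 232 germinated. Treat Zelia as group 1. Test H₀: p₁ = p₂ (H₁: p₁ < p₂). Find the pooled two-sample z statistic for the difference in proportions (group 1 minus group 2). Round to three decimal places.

z = -0.861

p̂₁ = 74/126 = 0.58730, p̂₂ = 232/368 = 0.63043.
Pooled p̂ = (74+232)/(126+368) = 306/494 = 0.61943.
SE = √(p̂(1−p̂)(1/n₁+1/n₂)) = √(0.61943·0.38057·0.0106539) = √(0.0025115) = 0.05011.
z = (0.58730 − 0.63043)/0.05011 = -0.04313/0.05011 = -0.861.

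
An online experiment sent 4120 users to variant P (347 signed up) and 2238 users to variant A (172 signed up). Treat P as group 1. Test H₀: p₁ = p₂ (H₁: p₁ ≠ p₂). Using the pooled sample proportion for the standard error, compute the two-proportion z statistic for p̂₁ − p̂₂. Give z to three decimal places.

z = 1.025

p̂₁ = 347/4120 ≈ 0.08422, p̂₂ = 172/2238 ≈ 0.07685.
Pooled p̂ = (347+172)/(4120+2238) = 519/6358 = 0.08163.
SE = √(p̂(1−p̂)(1/n₁+1/n₂)) = √(0.08163·0.91837·0.000689546) = √(5.16926e-05) = 0.00719.
z = (0.08422 − 0.07685)/0.00719 = 0.00737/0.00719 = 1.025.
Two-sided p-value ≈ 2·Φ(−1.025) = 0.3054.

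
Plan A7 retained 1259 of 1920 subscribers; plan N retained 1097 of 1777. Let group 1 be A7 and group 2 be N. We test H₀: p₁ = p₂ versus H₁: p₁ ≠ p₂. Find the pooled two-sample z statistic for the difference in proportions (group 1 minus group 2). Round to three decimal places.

p̂₁ = 1259/1920 = 0.65573, p̂₂ = 1097/1777 = 0.61733.
Pooled p̂ = (1259+1097)/(1920+1777) = 2356/3697 = 0.63727.
SE = √(0.231156 × 0.00108358) = 0.01583.
z = (0.65573 − 0.61733)/0.01583 = 0.03840/0.01583 = 2.426.

z = 2.426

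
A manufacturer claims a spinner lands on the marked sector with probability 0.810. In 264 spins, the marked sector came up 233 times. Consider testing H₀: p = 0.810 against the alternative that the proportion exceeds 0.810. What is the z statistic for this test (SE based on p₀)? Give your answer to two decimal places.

z = 3.01

p̂ = 233/264 = 0.8826.
Standard error under H₀: √(0.81×0.19/264) = 0.0241.
z = (0.8826 − 0.81)/0.0241 = 0.0726/0.0241 = 3.01.
p-value = P(Z > 3.006) ≈ 0.0013.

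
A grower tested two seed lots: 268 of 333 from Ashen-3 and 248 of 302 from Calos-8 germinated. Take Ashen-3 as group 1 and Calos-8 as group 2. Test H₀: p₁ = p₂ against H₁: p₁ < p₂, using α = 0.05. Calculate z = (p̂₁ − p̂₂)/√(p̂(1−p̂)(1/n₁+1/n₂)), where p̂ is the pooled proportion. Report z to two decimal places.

z = -0.53

p̂₁ = 268/333 ≈ 0.8048, p̂₂ = 248/302 ≈ 0.8212.
Pooled p̂ = (268+248)/(333+302) = 516/635 = 0.8126.
SE = √(p̂(1−p̂)(1/n₁+1/n₂)) = √(0.8126·0.1874·0.00631426) = √(0.00096155) = 0.0310.
z = (0.8048 − 0.8212)/0.0310 = -0.0164/0.0310 = -0.53.
p-value = P(Z < -0.528) ≈ 0.2986. With α = 0.05, fail to reject H₀.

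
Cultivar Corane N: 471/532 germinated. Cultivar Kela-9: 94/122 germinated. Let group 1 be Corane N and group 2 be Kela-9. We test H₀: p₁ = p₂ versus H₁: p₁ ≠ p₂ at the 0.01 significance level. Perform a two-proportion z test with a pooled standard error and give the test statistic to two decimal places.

p̂₁ = 471/532 = 0.8853, p̂₂ = 94/122 = 0.7705.
Pooled p̂ = (471+94)/(532+122) = 565/654 = 0.8639.
SE = √(0.117566 × 0.0100764) = 0.0344.
z = (0.8853 − 0.7705)/0.0344 = 0.1148/0.0344 = 3.34.
Two-sided p-value ≈ 2·Φ(−3.337) = 0.0008. With α = 0.01, reject H₀.

z = 3.34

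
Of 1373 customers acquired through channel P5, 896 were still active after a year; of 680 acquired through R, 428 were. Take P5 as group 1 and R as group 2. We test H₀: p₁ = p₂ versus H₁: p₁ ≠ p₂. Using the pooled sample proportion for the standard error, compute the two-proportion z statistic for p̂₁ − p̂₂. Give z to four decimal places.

p̂₁ = 896/1373 ≈ 0.652586, p̂₂ = 428/680 ≈ 0.629412.
Pooled p̂ = (896+428)/(1373+680) = 1324/2053 = 0.644910.
SE = √(p̂(1−p̂)(1/n₁+1/n₂)) = √(0.644910·0.355090·0.00219892) = √(0.000503555) = 0.022440.
z = (0.652586 − 0.629412)/0.022440 = 0.023174/0.022440 = 1.0327.

z = 1.0327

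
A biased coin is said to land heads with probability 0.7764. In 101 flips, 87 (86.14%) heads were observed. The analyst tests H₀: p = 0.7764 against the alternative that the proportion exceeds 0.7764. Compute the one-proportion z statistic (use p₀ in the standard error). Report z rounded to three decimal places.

z = 2.050

p̂ = 87/101 ≈ 0.86139.
Standard error under H₀: √(0.7764×0.2236/101) = 0.04146.
z = (0.86139 − 0.7764)/0.04146 = 0.08499/0.04146 = 2.050.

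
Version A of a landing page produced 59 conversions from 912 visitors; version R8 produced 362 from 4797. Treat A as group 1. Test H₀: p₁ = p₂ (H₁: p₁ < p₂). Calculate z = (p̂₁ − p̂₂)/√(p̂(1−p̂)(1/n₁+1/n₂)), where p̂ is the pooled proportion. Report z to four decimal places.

p̂₁ = 59/912 = 0.0646930, p̂₂ = 362/4797 = 0.0754638.
Pooled p̂ = (59+362)/(912+4797) = 421/5709 = 0.0737432.
SE = √(p̂(1−p̂)(1/n₁+1/n₂)) = √(0.0737432·0.9262568·0.00130495) = √(8.91351e-05) = 0.0094411.
z = (0.0646930 − 0.0754638)/0.0094411 = -0.0107708/0.0094411 = -1.1408.

z = -1.1408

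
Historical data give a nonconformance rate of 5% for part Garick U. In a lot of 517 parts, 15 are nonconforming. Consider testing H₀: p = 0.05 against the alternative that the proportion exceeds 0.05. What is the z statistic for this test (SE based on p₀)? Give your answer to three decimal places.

z = -2.189

p̂ = 15/517 = 0.02901.
Standard error under H₀: √(0.05×0.95/517) = 0.00959.
z = (0.02901 − 0.05)/0.00959 = -0.02099/0.00959 = -2.189.
p-value = P(Z > -2.189) ≈ 0.9857.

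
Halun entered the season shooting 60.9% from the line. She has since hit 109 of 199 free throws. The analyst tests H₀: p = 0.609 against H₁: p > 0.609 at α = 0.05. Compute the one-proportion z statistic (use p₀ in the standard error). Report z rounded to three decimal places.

z = -1.771

p̂ = 109/199 = 0.54774.
Standard error under H₀: √(0.609×0.391/199) = 0.03459.
z = (0.54774 − 0.609)/0.03459 = -0.06126/0.03459 = -1.771.
p-value = P(Z > -1.771) ≈ 0.9617, so at α = 0.05 we fail to reject H₀.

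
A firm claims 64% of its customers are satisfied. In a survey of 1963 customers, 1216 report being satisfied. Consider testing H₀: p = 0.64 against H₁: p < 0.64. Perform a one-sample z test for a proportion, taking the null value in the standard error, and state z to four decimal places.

z = -1.8959

p̂ = 1216/1963 ≈ 0.619460.
SE = √(p₀(1−p₀)/n) = √(0.2304/1963) = 0.010834.
z = (0.619460 − 0.64)/0.010834 = -0.020540/0.010834 = -1.8959.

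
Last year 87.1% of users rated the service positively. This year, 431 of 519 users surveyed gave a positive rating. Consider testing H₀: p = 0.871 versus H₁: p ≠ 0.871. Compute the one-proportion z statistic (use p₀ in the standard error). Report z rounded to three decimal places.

p̂ = 431/519 ≈ 0.830443.
Under H₀, SE = √(0.871·0.129/519) = √(0.000216491) = 0.014714.
z = (0.830443 − 0.871)/0.014714 = -0.040557/0.014714 = -2.756.
p-value = 2·P(Z > 2.756) ≈ 0.0058.

z = -2.756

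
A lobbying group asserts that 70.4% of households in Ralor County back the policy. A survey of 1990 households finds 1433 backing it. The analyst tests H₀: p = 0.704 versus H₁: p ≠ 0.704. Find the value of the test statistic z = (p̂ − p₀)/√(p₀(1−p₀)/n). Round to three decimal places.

p̂ = 1433/1990 ≈ 0.720101.
Under H₀, SE = √(0.704·0.296/1990) = √(0.000104716) = 0.010233.
z = (0.720101 − 0.704)/0.010233 = 0.016101/0.010233 = 1.573.
Two-sided p-value ≈ 2·Φ(−1.573) = 0.1156.

z = 1.573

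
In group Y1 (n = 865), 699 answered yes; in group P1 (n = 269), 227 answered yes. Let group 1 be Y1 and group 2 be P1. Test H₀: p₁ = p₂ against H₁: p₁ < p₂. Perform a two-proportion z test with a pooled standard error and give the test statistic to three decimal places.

p̂₁ = 699/865 = 0.80809, p̂₂ = 227/269 = 0.84387.
Pooled p̂ = (699+227)/(865+269) = 926/1134 = 0.81658.
SE = √(p̂(1−p̂)(1/n₁+1/n₂)) = √(0.81658·0.18342·0.00487354) = √(0.00072995) = 0.02702.
z = (0.80809 − 0.84387)/0.02702 = -0.03578/0.02702 = -1.324.
p-value = P(Z < -1.324) ≈ 0.0927.

z = -1.324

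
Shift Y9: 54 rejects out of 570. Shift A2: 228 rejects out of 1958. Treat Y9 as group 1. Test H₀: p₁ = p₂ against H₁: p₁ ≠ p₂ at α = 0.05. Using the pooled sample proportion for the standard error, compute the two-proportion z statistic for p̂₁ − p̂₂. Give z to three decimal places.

p̂₁ = 54/570 = 0.09474, p̂₂ = 228/1958 = 0.11645.
Pooled p̂ = (54+228)/(570+1958) = 282/2528 = 0.11155.
SE = √(p̂(1−p̂)(1/n₁+1/n₂)) = √(0.11155·0.88845·0.00226511) = √(0.000224489) = 0.01498.
z = (0.09474 − 0.11645)/0.01498 = -0.02171/0.01498 = -1.449.
p-value = 2·P(Z > 1.449) ≈ 0.1474, so at α = 0.05 we fail to reject H₀.

z = -1.449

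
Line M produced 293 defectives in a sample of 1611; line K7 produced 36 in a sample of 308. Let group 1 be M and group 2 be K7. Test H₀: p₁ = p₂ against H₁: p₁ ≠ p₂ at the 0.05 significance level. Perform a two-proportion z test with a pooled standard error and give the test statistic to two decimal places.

p̂₁ = 293/1611 = 0.18187, p̂₂ = 36/308 = 0.11688.
Pooled p̂ = (293+36)/(1611+308) = 329/1919 = 0.17144.
SE = √(p̂(1−p̂)(1/n₁+1/n₂)) = √(0.17144·0.82856·0.00386749) = √(0.000549379) = 0.02344.
z = (0.18187 − 0.11688)/0.02344 = 0.06499/0.02344 = 2.77.
p-value = 2·P(Z > 2.773) ≈ 0.0056, so at α = 0.05 we reject H₀.

z = 2.77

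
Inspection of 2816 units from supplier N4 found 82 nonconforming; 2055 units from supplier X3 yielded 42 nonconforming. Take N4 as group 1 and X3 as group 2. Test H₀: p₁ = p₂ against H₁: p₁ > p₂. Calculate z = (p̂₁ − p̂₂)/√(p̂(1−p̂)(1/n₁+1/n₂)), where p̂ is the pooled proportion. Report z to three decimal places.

p̂₁ = 82/2816 ≈ 0.029119, p̂₂ = 42/2055 ≈ 0.020438.
Pooled p̂ = (82+42)/(2816+2055) = 124/4871 = 0.025457.
SE = √(p̂(1−p̂)(1/n₁+1/n₂)) = √(0.025457·0.974543·0.000841732) = √(2.08823e-05) = 0.004570.
z = (0.029119 − 0.020438)/0.004570 = 0.008681/0.004570 = 1.900.

z = 1.900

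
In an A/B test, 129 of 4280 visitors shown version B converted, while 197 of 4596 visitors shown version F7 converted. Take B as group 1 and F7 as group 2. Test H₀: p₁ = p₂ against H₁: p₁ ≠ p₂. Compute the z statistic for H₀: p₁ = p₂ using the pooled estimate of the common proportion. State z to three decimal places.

z = -3.184

p̂₁ = 129/4280 ≈ 0.030140, p̂₂ = 197/4596 ≈ 0.042863.
Pooled p̂ = (129+197)/(4280+4596) = 326/8876 = 0.036728.
SE = √(p̂(1−p̂)(1/n₁+1/n₂)) = √(0.036728·0.963272·0.000451225) = √(1.5964e-05) = 0.003996.
z = (0.030140 − 0.042863)/0.003996 = -0.012723/0.003996 = -3.184.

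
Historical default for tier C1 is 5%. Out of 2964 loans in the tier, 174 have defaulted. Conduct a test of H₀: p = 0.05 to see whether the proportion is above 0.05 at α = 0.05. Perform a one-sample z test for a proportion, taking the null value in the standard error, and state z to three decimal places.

p̂ = 174/2964 = 0.058704.
SE = √(p₀(1−p₀)/n) = √(0.0475/2964) = 0.004003.
z = (0.058704 − 0.05)/0.004003 = 0.008704/0.004003 = 2.174.
p-value = P(Z > 2.174) ≈ 0.0148. With α = 0.05, reject H₀.

z = 2.174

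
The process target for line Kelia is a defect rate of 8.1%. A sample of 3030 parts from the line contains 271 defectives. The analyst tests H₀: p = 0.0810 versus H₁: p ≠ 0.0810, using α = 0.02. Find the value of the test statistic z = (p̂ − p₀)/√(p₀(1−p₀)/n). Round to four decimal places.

p̂ = 271/3030 = 0.0894389.
SE = √(p₀(1−p₀)/n) = √(0.074439/3030) = 0.0049565.
z = (0.0894389 − 0.081)/0.0049565 = 0.0084389/0.0049565 = 1.7026.
p-value = 2·P(Z > 1.703) ≈ 0.0886. With α = 0.02, fail to reject H₀.

z = 1.7026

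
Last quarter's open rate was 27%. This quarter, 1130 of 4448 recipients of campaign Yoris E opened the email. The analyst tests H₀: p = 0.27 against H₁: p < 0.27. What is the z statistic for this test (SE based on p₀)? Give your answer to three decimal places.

p̂ = 1130/4448 = 0.2540468.
Under H₀, SE = √(0.27·0.73/4448) = √(4.43121e-05) = 0.0066567.
z = (0.2540468 − 0.27)/0.0066567 = -0.0159532/0.0066567 = -2.397.
p-value = P(Z < -2.397) ≈ 0.0083.

z = -2.397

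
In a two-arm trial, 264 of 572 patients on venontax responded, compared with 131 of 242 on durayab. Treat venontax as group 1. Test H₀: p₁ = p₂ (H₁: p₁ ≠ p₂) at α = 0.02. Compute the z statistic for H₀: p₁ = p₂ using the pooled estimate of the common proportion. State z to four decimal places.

p̂₁ = 264/572 = 0.4615385, p̂₂ = 131/242 = 0.5413223.
Pooled p̂ = (264+131)/(572+242) = 395/814 = 0.4852580.
SE = √(p̂(1−p̂)(1/n₁+1/n₂)) = √(0.4852580·0.5147420·0.00588048) = √(0.00146884) = 0.0383255.
z = (0.4615385 − 0.5413223)/0.0383255 = -0.0797838/0.0383255 = -2.0817.
p-value = 2·P(Z > 2.082) ≈ 0.0374, so at α = 0.02 we fail to reject H₀.

z = -2.0817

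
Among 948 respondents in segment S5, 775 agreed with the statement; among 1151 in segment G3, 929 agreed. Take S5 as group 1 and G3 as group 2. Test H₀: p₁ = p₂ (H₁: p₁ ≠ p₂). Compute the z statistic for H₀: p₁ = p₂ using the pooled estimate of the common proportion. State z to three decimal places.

z = 0.606

p̂₁ = 775/948 = 0.81751, p̂₂ = 929/1151 = 0.80712.
Pooled p̂ = (775+929)/(948+1151) = 1704/2099 = 0.81182.
SE = √(0.152771 × 0.00192366) = 0.01714.
z = (0.81751 − 0.80712)/0.01714 = 0.01039/0.01714 = 0.606.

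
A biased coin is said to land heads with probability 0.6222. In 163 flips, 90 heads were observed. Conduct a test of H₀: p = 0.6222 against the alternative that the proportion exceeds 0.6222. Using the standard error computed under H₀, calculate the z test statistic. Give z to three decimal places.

p̂ = 90/163 = 0.552147.
Standard error under H₀: √(0.6222×0.3778/163) = 0.037975.
z = (0.552147 − 0.6222)/0.037975 = -0.070053/0.037975 = -1.845.

z = -1.845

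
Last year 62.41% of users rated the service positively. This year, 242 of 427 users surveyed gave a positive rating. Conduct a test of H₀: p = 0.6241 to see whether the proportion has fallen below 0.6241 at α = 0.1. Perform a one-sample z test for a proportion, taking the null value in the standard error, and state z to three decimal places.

p̂ = 242/427 = 0.56674.
SE = √(p₀(1−p₀)/n) = √(0.2346/427) = 0.02344.
z = (0.56674 − 0.6241)/0.02344 = -0.05736/0.02344 = -2.447.
p-value = P(Z < -2.447) ≈ 0.0072, so at α = 0.1 we reject H₀.

z = -2.447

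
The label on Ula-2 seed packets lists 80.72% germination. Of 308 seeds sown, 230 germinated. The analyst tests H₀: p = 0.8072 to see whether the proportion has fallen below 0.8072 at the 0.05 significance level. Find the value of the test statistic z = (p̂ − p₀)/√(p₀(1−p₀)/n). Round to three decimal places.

p̂ = 230/308 ≈ 0.74675.
Standard error under H₀: √(0.8072×0.1928/308) = 0.02248.
z = (0.74675 − 0.8072)/0.02248 = -0.06045/0.02248 = -2.689.
p-value = P(Z < -2.689) ≈ 0.0036. With α = 0.05, reject H₀.

z = -2.689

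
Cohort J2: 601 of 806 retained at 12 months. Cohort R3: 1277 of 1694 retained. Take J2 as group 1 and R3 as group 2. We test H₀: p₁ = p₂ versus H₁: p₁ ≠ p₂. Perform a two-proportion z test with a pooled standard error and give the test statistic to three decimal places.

z = -0.442

p̂₁ = 601/806 ≈ 0.74566, p̂₂ = 1277/1694 ≈ 0.75384.
Pooled p̂ = (601+1277)/(806+1694) = 1878/2500 = 0.75120.
SE = √(0.186899 × 0.00183101) = 0.01850.
z = (0.74566 − 0.75384)/0.01850 = -0.00818/0.01850 = -0.442.
Two-sided p-value ≈ 2·Φ(−0.442) = 0.6584.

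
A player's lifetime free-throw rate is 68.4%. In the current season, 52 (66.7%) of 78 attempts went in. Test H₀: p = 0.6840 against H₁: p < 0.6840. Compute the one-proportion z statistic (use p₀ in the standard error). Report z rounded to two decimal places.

z = -0.33

p̂ = 52/78 = 0.6667.
Standard error under H₀: √(0.684×0.316/78) = 0.0526.
z = (0.6667 − 0.684)/0.0526 = -0.0173/0.0526 = -0.33.
p-value = P(Z < -0.329) ≈ 0.3710.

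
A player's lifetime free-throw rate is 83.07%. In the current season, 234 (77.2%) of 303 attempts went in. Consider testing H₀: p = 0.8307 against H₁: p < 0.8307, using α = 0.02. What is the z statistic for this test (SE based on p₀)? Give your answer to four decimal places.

z = -2.7118

p̂ = 234/303 = 0.772277.
SE = √(p₀(1−p₀)/n) = √(0.14064/303) = 0.021544.
z = (0.772277 − 0.8307)/0.021544 = -0.058423/0.021544 = -2.7118.
p-value = P(Z < -2.712) ≈ 0.0033, so at α = 0.02 we reject H₀.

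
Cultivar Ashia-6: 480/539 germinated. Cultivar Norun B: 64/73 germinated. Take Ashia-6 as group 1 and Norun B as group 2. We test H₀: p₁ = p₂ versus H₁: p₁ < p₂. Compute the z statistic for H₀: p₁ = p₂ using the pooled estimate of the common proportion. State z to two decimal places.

z = 0.35

p̂₁ = 480/539 = 0.8905, p̂₂ = 64/73 = 0.8767.
Pooled p̂ = (480+64)/(539+73) = 544/612 = 0.8889.
SE = √(0.0987654 × 0.0155539) = 0.0392.
z = (0.8905 − 0.8767)/0.0392 = 0.0138/0.0392 = 0.35.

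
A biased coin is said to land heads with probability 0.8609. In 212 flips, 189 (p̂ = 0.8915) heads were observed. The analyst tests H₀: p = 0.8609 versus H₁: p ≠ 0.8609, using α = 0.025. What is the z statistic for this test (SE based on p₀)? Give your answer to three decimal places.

z = 1.288

p̂ = 189/212 ≈ 0.89151.
SE = √(p₀(1−p₀)/n) = √(0.11975/212) = 0.02377.
z = (0.89151 − 0.8609)/0.02377 = 0.03061/0.02377 = 1.288.
Two-sided p-value ≈ 2·Φ(−1.288) = 0.1978. With α = 0.025, fail to reject H₀.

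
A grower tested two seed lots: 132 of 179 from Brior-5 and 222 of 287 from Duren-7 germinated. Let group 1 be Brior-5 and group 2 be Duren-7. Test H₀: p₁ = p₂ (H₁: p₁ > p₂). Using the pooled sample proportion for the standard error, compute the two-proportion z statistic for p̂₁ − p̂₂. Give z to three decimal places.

z = -0.887

p̂₁ = 132/179 ≈ 0.73743, p̂₂ = 222/287 ≈ 0.77352.
Pooled p̂ = (132+222)/(179+287) = 354/466 = 0.75966.
SE = √(0.182578 × 0.00907091) = 0.04070.
z = (0.73743 − 0.77352)/0.04070 = -0.03609/0.04070 = -0.887.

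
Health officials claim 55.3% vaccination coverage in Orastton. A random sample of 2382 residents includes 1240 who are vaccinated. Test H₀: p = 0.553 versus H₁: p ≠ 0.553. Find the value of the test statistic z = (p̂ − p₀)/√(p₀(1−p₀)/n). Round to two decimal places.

p̂ = 1240/2382 = 0.5206.
Under H₀, SE = √(0.553·0.447/2382) = √(0.000103775) = 0.0102.
z = (0.5206 − 0.553)/0.0102 = -0.0324/0.0102 = -3.18.
Two-sided p-value ≈ 2·Φ(−3.183) = 0.0015.

z = -3.18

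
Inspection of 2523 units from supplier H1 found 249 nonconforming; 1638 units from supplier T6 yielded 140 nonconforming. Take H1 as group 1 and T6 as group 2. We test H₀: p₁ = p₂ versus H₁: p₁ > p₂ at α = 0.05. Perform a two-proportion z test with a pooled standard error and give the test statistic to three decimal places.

z = 1.431

p̂₁ = 249/2523 ≈ 0.09869, p̂₂ = 140/1638 ≈ 0.08547.
Pooled p̂ = (249+140)/(2523+1638) = 389/4161 = 0.09349.
SE = √(p̂(1−p̂)(1/n₁+1/n₂)) = √(0.09349·0.90651·0.00100685) = √(8.53282e-05) = 0.00924.
z = (0.09869 − 0.08547)/0.00924 = 0.01322/0.00924 = 1.431.
p-value = P(Z > 1.431) ≈ 0.0762, so at α = 0.05 we fail to reject H₀.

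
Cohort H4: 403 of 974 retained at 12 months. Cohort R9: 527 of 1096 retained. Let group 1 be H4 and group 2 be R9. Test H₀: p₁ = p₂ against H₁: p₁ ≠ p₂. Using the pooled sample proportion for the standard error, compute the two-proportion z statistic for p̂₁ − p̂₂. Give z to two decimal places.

z = -3.06

p̂₁ = 403/974 = 0.4138, p̂₂ = 527/1096 = 0.4808.
Pooled p̂ = (403+527)/(974+1096) = 930/2070 = 0.4493.
SE = √(p̂(1−p̂)(1/n₁+1/n₂)) = √(0.4493·0.5507·0.0019391) = √(0.000479786) = 0.0219.
z = (0.4138 − 0.4808)/0.0219 = -0.0670/0.0219 = -3.06.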